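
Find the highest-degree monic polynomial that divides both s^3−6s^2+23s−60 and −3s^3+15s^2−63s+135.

By polynomial division,
  s^3−6s^2+23s−60 = (−1/3)(−3s^3+15s^2−63s+135) + (−s^2+2s−15)
  −3s^3+15s^2−63s+135 = (3s−9)(−s^2+2s−15) + (0)
Last nonzero remainder: −s^2+2s−15. Dividing through by −1 gives the monic gcd s^2−2s+15.

s^2−2s+15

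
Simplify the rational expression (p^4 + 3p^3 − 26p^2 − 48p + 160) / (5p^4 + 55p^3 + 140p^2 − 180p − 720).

(p^2 + p − 20)/(5p^2 + 45p + 90)

Repeated division with remainder:
  p^4 + 3p^3 − 26p^2 − 48p + 160 = (1/5)(5p^4 + 55p^3 + 140p^2 − 180p − 720) + (−8p^3 − 54p^2 − 12p + 304)
  5p^4 + 55p^3 + 140p^2 − 180p − 720 = (−(5/8)p − 85/32)(−8p^3 − 54p^2 − 12p + 304) + (−(175/16)p^2 − (175/8)p + 175/2)
  −8p^3 − 54p^2 − 12p + 304 = ((128/175)p + 608/175)(−(175/16)p^2 − (175/8)p + 175/2) + (0)
Last nonzero remainder: −(175/16)p^2 − (175/8)p + 175/2. Dividing through by −175/16 gives the monic gcd p^2 + 2p − 8.
Cancel p^2 + 2p − 8 from numerator and denominator to get the reduced form.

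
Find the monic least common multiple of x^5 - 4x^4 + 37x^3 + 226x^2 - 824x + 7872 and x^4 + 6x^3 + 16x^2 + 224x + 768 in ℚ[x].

x^6 + 21x^4 + 374x^3 + 80x^2 + 4576x + 31488

Euclidean algorithm in ℚ[x]:
  x^5 - 4x^4 + 37x^3 + 226x^2 - 824x + 7872 = (x - 10)(x^4 + 6x^3 + 16x^2 + 224x + 768) + (81x^3 + 162x^2 + 648x + 15552)
  x^4 + 6x^3 + 16x^2 + 224x + 768 = ((1/81)x + 4/81)(81x^3 + 162x^2 + 648x + 15552) + (0)
Last nonzero remainder: 81x^3 + 162x^2 + 648x + 15552. Dividing through by 81 gives the monic gcd x^3 + 2x^2 + 8x + 192.
Then lcm(f, g) = f·g / gcd(f, g); expanding and making the result monic gives the answer.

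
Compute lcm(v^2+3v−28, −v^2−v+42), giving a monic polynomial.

v^3−3v^2−46v+168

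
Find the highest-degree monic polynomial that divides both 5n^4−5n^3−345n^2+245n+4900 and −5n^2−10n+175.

By polynomial division,
  5n^4−5n^3−345n^2+245n+4900 = (−n^2+3n+28)(−5n^2−10n+175) + (0)
Last nonzero remainder: −5n^2−10n+175. Dividing through by −5 gives the monic gcd n^2+2n−35.

n^2+2n−35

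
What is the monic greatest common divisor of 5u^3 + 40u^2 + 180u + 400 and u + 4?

u + 4

Apply the Euclidean algorithm:
  5u^3 + 40u^2 + 180u + 400 = (5u^2 + 20u + 100)(u + 4) + (0)
The last nonzero remainder u + 4 is already monic.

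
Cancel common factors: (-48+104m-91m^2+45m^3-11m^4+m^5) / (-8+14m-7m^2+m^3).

By polynomial division,
  m^5-11m^4+45m^3-91m^2+104m-48 = (m^2-4m+3)(m^3-7m^2+14m-8) + (-6m^2+30m-24)
  m^3-7m^2+14m-8 = (-(1/6)m+1/3)(-6m^2+30m-24) + (0)
Last nonzero remainder: -6m^2+30m-24. Dividing through by -6 gives the monic gcd m^2-5m+4.
Cancel m^2-5m+4 from numerator and denominator to get the reduced form.

(-12+11m-6m^2+m^3)/(-2+m)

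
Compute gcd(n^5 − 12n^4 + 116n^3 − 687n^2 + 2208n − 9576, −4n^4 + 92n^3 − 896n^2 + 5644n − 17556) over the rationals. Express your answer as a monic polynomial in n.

n^3 − 12n^2 + 92n − 399

By polynomial division,
  n^5 − 12n^4 + 116n^3 − 687n^2 + 2208n − 9576 = (−(1/4)n − 11/4)(−4n^4 + 92n^3 − 896n^2 + 5644n − 17556) + (145n^3 − 1740n^2 + 13340n − 57855)
  −4n^4 + 92n^3 − 896n^2 + 5644n − 17556 = (−(4/145)n + 44/145)(145n^3 − 1740n^2 + 13340n − 57855) + (0)
Last nonzero remainder: 145n^3 − 1740n^2 + 13340n − 57855. Dividing through by 145 gives the monic gcd n^3 − 12n^2 + 92n − 399.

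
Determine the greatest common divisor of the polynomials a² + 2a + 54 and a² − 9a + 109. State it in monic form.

By polynomial division,
  a² + 2a + 54 = (a² − 9a + 109) + (11a − 55)
  a² − 9a + 109 = ((1/11)a − 4/11)(11a − 55) + (89)
  11a − 55 = ((11/89)a − 55/89)(89) + (0)
The last nonzero remainder is the constant 89, so the polynomials are coprime and gcd = 1.

1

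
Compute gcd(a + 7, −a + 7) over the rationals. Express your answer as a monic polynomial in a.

Euclidean algorithm in ℚ[a]:
  a + 7 = (−1)(−a + 7) + (14)
  −a + 7 = (−(1/14)a + 1/2)(14) + (0)
The last nonzero remainder is the constant 14, so the polynomials are coprime and gcd = 1.

1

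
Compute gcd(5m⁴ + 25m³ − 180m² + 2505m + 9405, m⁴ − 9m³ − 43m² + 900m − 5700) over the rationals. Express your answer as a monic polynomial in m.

m² − 9m + 57

Euclidean algorithm in ℚ[m]:
  5m⁴ + 25m³ − 180m² + 2505m + 9405 = (5)(m⁴ − 9m³ − 43m² + 900m − 5700) + (70m³ + 35m² − 1995m + 37905)
  m⁴ − 9m³ − 43m² + 900m − 5700 = ((1/70)m − 19/140)(70m³ + 35m² − 1995m + 37905) + (−(39/4)m² + (351/4)m − 2223/4)
  70m³ + 35m² − 1995m + 37905 = (−(280/39)m − 2660/39)(−(39/4)m² + (351/4)m − 2223/4) + (0)
Last nonzero remainder: −(39/4)m² + (351/4)m − 2223/4. Dividing through by −39/4 gives the monic gcd m² − 9m + 57.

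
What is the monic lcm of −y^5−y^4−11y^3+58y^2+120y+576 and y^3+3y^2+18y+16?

Euclidean algorithm in ℚ[y]:
  −y^5−y^4−11y^3+58y^2+120y+576 = (−y^2+2y+1)(y^3+3y^2+18y+16) + (35y^2+70y+560)
  y^3+3y^2+18y+16 = ((1/35)y+1/35)(35y^2+70y+560) + (0)
Last nonzero remainder: 35y^2+70y+560. Dividing through by 35 gives the monic gcd y^2+2y+16.
Then lcm(f, g) = f·g / gcd(f, g); expanding and making the result monic gives the answer.

y^6+2y^5+12y^4−47y^3−178y^2−696y−576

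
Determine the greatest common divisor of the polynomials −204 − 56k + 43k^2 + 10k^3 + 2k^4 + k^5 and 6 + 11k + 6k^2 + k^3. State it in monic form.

6 + 5k + k^2

By polynomial division,
  k^5 + 2k^4 + 10k^3 + 43k^2 − 56k − 204 = (k^2 − 4k + 23)(k^3 + 6k^2 + 11k + 6) + (−57k^2 − 285k − 342)
  k^3 + 6k^2 + 11k + 6 = (−(1/57)k − 1/57)(−57k^2 − 285k − 342) + (0)
Last nonzero remainder: −57k^2 − 285k − 342. Dividing through by −57 gives the monic gcd k^2 + 5k + 6.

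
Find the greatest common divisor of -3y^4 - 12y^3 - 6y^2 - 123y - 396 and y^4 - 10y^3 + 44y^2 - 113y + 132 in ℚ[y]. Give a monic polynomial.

y^2 - 3y + 11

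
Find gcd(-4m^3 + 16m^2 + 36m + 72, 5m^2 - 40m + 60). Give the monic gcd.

m - 6

Apply the Euclidean algorithm:
  -4m^3 + 16m^2 + 36m + 72 = (-(4/5)m - 16/5)(5m^2 - 40m + 60) + (-44m + 264)
  5m^2 - 40m + 60 = (-(5/44)m + 5/22)(-44m + 264) + (0)
Last nonzero remainder: -44m + 264. Dividing through by -44 gives the monic gcd m - 6.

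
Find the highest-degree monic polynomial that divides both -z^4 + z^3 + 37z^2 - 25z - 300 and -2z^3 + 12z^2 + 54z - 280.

z^2 + z - 20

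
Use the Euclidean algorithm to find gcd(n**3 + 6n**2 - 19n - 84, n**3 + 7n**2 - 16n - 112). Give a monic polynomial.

n**2 + 3n - 28

Apply the Euclidean algorithm:
  n**3 + 6n**2 - 19n - 84 = (n**3 + 7n**2 - 16n - 112) + (-n**2 - 3n + 28)
  n**3 + 7n**2 - 16n - 112 = (-n - 4)(-n**2 - 3n + 28) + (0)
Last nonzero remainder: -n**2 - 3n + 28. Dividing through by -1 gives the monic gcd n**2 + 3n - 28.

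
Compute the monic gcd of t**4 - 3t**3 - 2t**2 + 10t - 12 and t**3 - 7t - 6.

Apply the Euclidean algorithm:
  t**4 - 3t**3 - 2t**2 + 10t - 12 = (t - 3)(t**3 - 7t - 6) + (5t**2 - 5t - 30)
  t**3 - 7t - 6 = ((1/5)t + 1/5)(5t**2 - 5t - 30) + (0)
Last nonzero remainder: 5t**2 - 5t - 30. Dividing through by 5 gives the monic gcd t**2 - t - 6.

t**2 - t - 6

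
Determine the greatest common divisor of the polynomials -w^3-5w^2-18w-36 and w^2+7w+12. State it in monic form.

Apply the Euclidean algorithm:
  -w^3-5w^2-18w-36 = (-w+2)(w^2+7w+12) + (-20w-60)
  w^2+7w+12 = (-(1/20)w-1/5)(-20w-60) + (0)
Last nonzero remainder: -20w-60. Dividing through by -20 gives the monic gcd w+3.

w+3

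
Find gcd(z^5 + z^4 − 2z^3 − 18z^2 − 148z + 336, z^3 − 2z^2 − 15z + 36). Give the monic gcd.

Euclidean algorithm in ℚ[z]:
  z^5 + z^4 − 2z^3 − 18z^2 − 148z + 336 = (z^2 + 3z + 19)(z^3 − 2z^2 − 15z + 36) + (29z^2 + 29z − 348)
  z^3 − 2z^2 − 15z + 36 = ((1/29)z − 3/29)(29z^2 + 29z − 348) + (0)
Last nonzero remainder: 29z^2 + 29z − 348. Dividing through by 29 gives the monic gcd z^2 + z − 12.

z^2 + z − 12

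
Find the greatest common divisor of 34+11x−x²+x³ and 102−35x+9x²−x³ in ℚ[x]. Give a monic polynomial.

Repeated division with remainder:
  x³−x²+11x+34 = (−1)(−x³+9x²−35x+102) + (8x²−24x+136)
  −x³+9x²−35x+102 = (−(1/8)x+3/4)(8x²−24x+136) + (0)
Last nonzero remainder: 8x²−24x+136. Dividing through by 8 gives the monic gcd x²−3x+17.

17−3x+x²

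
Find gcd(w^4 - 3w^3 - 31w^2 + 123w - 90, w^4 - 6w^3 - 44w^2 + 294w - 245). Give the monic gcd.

w^2 - 6w + 5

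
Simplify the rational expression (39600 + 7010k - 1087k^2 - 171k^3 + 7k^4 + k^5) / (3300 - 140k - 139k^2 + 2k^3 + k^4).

(-360 - 67k + 6k^2 + k^3)/(-30 + k + k^2)

Apply the Euclidean algorithm:
  k^5 + 7k^4 - 171k^3 - 1087k^2 + 7010k + 39600 = (k + 5)(k^4 + 2k^3 - 139k^2 - 140k + 3300) + (-42k^3 - 252k^2 + 4410k + 23100)
  k^4 + 2k^3 - 139k^2 - 140k + 3300 = (-(1/42)k + 2/21)(-42k^3 - 252k^2 + 4410k + 23100) + (-10k^2 - 10k + 1100)
  -42k^3 - 252k^2 + 4410k + 23100 = ((21/5)k + 21)(-10k^2 - 10k + 1100) + (0)
Last nonzero remainder: -10k^2 - 10k + 1100. Dividing through by -10 gives the monic gcd k^2 + k - 110.
Cancel k^2 + k - 110 from numerator and denominator to get the reduced form.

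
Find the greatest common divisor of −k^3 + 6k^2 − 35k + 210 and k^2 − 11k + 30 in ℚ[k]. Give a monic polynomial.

Apply the Euclidean algorithm:
  −k^3 + 6k^2 − 35k + 210 = (−k − 5)(k^2 − 11k + 30) + (−60k + 360)
  k^2 − 11k + 30 = (−(1/60)k + 1/12)(−60k + 360) + (0)
Last nonzero remainder: −60k + 360. Dividing through by −60 gives the monic gcd k − 6.

k − 6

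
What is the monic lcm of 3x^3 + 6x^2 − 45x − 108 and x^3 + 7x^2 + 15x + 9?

Euclidean algorithm in ℚ[x]:
  3x^3 + 6x^2 − 45x − 108 = (3)(x^3 + 7x^2 + 15x + 9) + (−15x^2 − 90x − 135)
  x^3 + 7x^2 + 15x + 9 = (−(1/15)x − 1/15)(−15x^2 − 90x − 135) + (0)
Last nonzero remainder: −15x^2 − 90x − 135. Dividing through by −15 gives the monic gcd x^2 + 6x + 9.
Then lcm(f, g) = f·g / gcd(f, g); expanding and making the result monic gives the answer.

x^4 + 3x^3 − 13x^2 − 51x − 36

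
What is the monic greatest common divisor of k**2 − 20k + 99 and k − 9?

Euclidean algorithm in ℚ[k]:
  k**2 − 20k + 99 = (k − 11)(k − 9) + (0)
The last nonzero remainder k − 9 is already monic.

k − 9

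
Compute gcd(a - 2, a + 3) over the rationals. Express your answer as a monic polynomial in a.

1

Euclidean algorithm in ℚ[a]:
  a - 2 = (a + 3) + (-5)
  a + 3 = (-(1/5)a - 3/5)(-5) + (0)
The last nonzero remainder is the constant -5, so the polynomials are coprime and gcd = 1.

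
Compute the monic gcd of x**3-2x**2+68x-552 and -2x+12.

x-6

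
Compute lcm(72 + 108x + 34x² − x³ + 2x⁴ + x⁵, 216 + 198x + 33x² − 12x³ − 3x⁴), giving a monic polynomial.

By polynomial division,
  x⁵ + 2x⁴ − x³ + 34x² + 108x + 72 = (−(1/3)x + 2/3)(−3x⁴ − 12x³ + 33x² + 198x + 216) + (18x³ + 78x² + 48x − 72)
  −3x⁴ − 12x³ + 33x² + 198x + 216 = (−(1/6)x + 1/18)(18x³ + 78x² + 48x − 72) + ((110/3)x² + (550/3)x + 220)
  18x³ + 78x² + 48x − 72 = ((27/55)x − 18/55)((110/3)x² + (550/3)x + 220) + (0)
Last nonzero remainder: (110/3)x² + (550/3)x + 220. Dividing through by 110/3 gives the monic gcd x² + 5x + 6.
Then lcm(f, g) = f·g / gcd(f, g); expanding and making the result monic gives the answer.

−864 − 1368x − 444x² + 86x³ + 11x⁴ − 15x⁵ + x⁶ + x⁷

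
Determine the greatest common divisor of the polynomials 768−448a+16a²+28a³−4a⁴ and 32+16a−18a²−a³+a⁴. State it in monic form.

−16+a²

Apply the Euclidean algorithm:
  −4a⁴+28a³+16a²−448a+768 = (−4)(a⁴−a³−18a²+16a+32) + (24a³−56a²−384a+896)
  a⁴−a³−18a²+16a+32 = ((1/24)a+1/18)(24a³−56a²−384a+896) + ((10/9)a²−160/9)
  24a³−56a²−384a+896 = ((108/5)a−252/5)((10/9)a²−160/9) + (0)
Last nonzero remainder: (10/9)a²−160/9. Dividing through by 10/9 gives the monic gcd a²−16.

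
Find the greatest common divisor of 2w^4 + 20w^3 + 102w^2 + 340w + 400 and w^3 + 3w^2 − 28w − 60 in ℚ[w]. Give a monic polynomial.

w + 2

Euclidean algorithm in ℚ[w]:
  2w^4 + 20w^3 + 102w^2 + 340w + 400 = (2w + 14)(w^3 + 3w^2 − 28w − 60) + (116w^2 + 852w + 1240)
  w^3 + 3w^2 − 28w − 60 = ((1/116)w − 63/1682)(116w^2 + 852w + 1240) + (−(5700/841)w − 11400/841)
  116w^2 + 852w + 1240 = (−(24389/1425)w − 26071/285)(−(5700/841)w − 11400/841) + (0)
Last nonzero remainder: −(5700/841)w − 11400/841. Dividing through by −5700/841 gives the monic gcd w + 2.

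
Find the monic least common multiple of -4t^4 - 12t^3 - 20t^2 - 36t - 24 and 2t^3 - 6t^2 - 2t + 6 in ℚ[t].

Euclidean algorithm in ℚ[t]:
  -4t^4 - 12t^3 - 20t^2 - 36t - 24 = (-2t - 12)(2t^3 - 6t^2 - 2t + 6) + (-96t^2 - 48t + 48)
  2t^3 - 6t^2 - 2t + 6 = (-(1/48)t + 7/96)(-96t^2 - 48t + 48) + ((5/2)t + 5/2)
  -96t^2 - 48t + 48 = (-(192/5)t + 96/5)((5/2)t + 5/2) + (0)
Last nonzero remainder: (5/2)t + 5/2. Dividing through by 5/2 gives the monic gcd t + 1.
Then lcm(f, g) = f·g / gcd(f, g); expanding and making the result monic gives the answer.

t^6 - t^5 - 4t^4 - 2t^3 - 15t^2 + 3t + 18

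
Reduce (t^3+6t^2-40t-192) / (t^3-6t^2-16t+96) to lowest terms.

(t+8)/(t-4)

By polynomial division,
  t^3+6t^2-40t-192 = (t^3-6t^2-16t+96) + (12t^2-24t-288)
  t^3-6t^2-16t+96 = ((1/12)t-1/3)(12t^2-24t-288) + (0)
Last nonzero remainder: 12t^2-24t-288. Dividing through by 12 gives the monic gcd t^2-2t-24.
Cancel t^2-2t-24 from numerator and denominator to get the reduced form.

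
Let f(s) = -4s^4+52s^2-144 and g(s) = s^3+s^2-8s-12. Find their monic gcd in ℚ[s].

s^2-s-6

Repeated division with remainder:
  -4s^4+52s^2-144 = (-4s+4)(s^3+s^2-8s-12) + (16s^2-16s-96)
  s^3+s^2-8s-12 = ((1/16)s+1/8)(16s^2-16s-96) + (0)
Last nonzero remainder: 16s^2-16s-96. Dividing through by 16 gives the monic gcd s^2-s-6.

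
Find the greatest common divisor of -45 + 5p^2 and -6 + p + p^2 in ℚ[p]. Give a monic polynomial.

Repeated division with remainder:
  5p^2 - 45 = (5)(p^2 + p - 6) + (-5p - 15)
  p^2 + p - 6 = (-(1/5)p + 2/5)(-5p - 15) + (0)
Last nonzero remainder: -5p - 15. Dividing through by -5 gives the monic gcd p + 3.

3 + p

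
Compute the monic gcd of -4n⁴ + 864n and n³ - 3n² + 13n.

By polynomial division,
  -4n⁴ + 864n = (-4n - 12)(n³ - 3n² + 13n) + (16n² + 1020n)
  n³ - 3n² + 13n = ((1/16)n - 267/64)(16n² + 1020n) + ((68293/16)n)
  16n² + 1020n = ((256/68293)n + 16320/68293)((68293/16)n) + (0)
Last nonzero remainder: (68293/16)n. Dividing through by 68293/16 gives the monic gcd n.

n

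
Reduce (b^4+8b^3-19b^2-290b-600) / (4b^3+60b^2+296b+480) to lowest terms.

Apply the Euclidean algorithm:
  b^4+8b^3-19b^2-290b-600 = ((1/4)b-7/4)(4b^3+60b^2+296b+480) + (12b^2+108b+240)
  4b^3+60b^2+296b+480 = ((1/3)b+2)(12b^2+108b+240) + (0)
Last nonzero remainder: 12b^2+108b+240. Dividing through by 12 gives the monic gcd b^2+9b+20.
Cancel b^2+9b+20 from numerator and denominator to get the reduced form.

(b^2-b-30)/(4b+24)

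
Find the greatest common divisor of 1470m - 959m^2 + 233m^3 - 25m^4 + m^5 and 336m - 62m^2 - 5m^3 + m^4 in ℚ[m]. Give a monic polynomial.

42m - 13m^2 + m^3

By polynomial division,
  m^5 - 25m^4 + 233m^3 - 959m^2 + 1470m = (m - 20)(m^4 - 5m^3 - 62m^2 + 336m) + (195m^3 - 2535m^2 + 8190m)
  m^4 - 5m^3 - 62m^2 + 336m = ((1/195)m + 8/195)(195m^3 - 2535m^2 + 8190m) + (0)
Last nonzero remainder: 195m^3 - 2535m^2 + 8190m. Dividing through by 195 gives the monic gcd m^3 - 13m^2 + 42m.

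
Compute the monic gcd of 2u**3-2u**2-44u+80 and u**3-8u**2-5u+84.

u-4

Euclidean algorithm in ℚ[u]:
  2u**3-2u**2-44u+80 = (2)(u**3-8u**2-5u+84) + (14u**2-34u-88)
  u**3-8u**2-5u+84 = ((1/14)u-39/98)(14u**2-34u-88) + (-(600/49)u+2400/49)
  14u**2-34u-88 = (-(343/300)u-539/300)(-(600/49)u+2400/49) + (0)
Last nonzero remainder: -(600/49)u+2400/49. Dividing through by -600/49 gives the monic gcd u-4.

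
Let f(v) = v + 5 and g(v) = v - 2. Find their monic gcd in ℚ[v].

By polynomial division,
  v + 5 = (v - 2) + (7)
  v - 2 = ((1/7)v - 2/7)(7) + (0)
The last nonzero remainder is the constant 7, so the polynomials are coprime and gcd = 1.

1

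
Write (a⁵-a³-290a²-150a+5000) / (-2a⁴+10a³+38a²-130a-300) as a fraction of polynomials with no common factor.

By polynomial division,
  a⁵-a³-290a²-150a+5000 = (-(1/2)a-5/2)(-2a⁴+10a³+38a²-130a-300) + (43a³-260a²-625a+4250)
  -2a⁴+10a³+38a²-130a-300 = (-(2/43)a-90/1849)(43a³-260a²-625a+4250) + (-(6888/1849)a²+(68880/1849)a-172200/1849)
  43a³-260a²-625a+4250 = (-(79507/6888)a-157165/3444)(-(6888/1849)a²+(68880/1849)a-172200/1849) + (0)
Last nonzero remainder: -(6888/1849)a²+(68880/1849)a-172200/1849. Dividing through by -6888/1849 gives the monic gcd a²-10a+25.
Cancel a²-10a+25 from numerator and denominator to get the reduced form.

(-a³-10a²-74a-200)/(2a²+10a+12)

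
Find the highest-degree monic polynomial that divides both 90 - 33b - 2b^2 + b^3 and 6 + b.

By polynomial division,
  b^3 - 2b^2 - 33b + 90 = (b^2 - 8b + 15)(b + 6) + (0)
The last nonzero remainder b + 6 is already monic.

6 + b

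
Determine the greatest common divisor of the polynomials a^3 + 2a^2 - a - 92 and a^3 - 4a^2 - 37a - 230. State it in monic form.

Euclidean algorithm in ℚ[a]:
  a^3 + 2a^2 - a - 92 = (a^3 - 4a^2 - 37a - 230) + (6a^2 + 36a + 138)
  a^3 - 4a^2 - 37a - 230 = ((1/6)a - 5/3)(6a^2 + 36a + 138) + (0)
Last nonzero remainder: 6a^2 + 36a + 138. Dividing through by 6 gives the monic gcd a^2 + 6a + 23.

a^2 + 6a + 23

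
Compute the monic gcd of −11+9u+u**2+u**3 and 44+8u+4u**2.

11+2u+u**2

Repeated division with remainder:
  u**3+u**2+9u−11 = ((1/4)u−1/4)(4u**2+8u+44) + (0)
Last nonzero remainder: 4u**2+8u+44. Dividing through by 4 gives the monic gcd u**2+2u+11.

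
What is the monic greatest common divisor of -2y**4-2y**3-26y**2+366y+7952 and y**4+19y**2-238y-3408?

Repeated division with remainder:
  -2y**4-2y**3-26y**2+366y+7952 = (-2)(y**4+19y**2-238y-3408) + (-2y**3+12y**2-110y+1136)
  y**4+19y**2-238y-3408 = (-(1/2)y-3)(-2y**3+12y**2-110y+1136) + (0)
Last nonzero remainder: -2y**3+12y**2-110y+1136. Dividing through by -2 gives the monic gcd y**3-6y**2+55y-568.

y**3-6y**2+55y-568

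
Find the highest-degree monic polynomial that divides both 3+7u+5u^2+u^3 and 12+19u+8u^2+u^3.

By polynomial division,
  u^3+5u^2+7u+3 = (u^3+8u^2+19u+12) + (−3u^2−12u−9)
  u^3+8u^2+19u+12 = (−(1/3)u−4/3)(−3u^2−12u−9) + (0)
Last nonzero remainder: −3u^2−12u−9. Dividing through by −3 gives the monic gcd u^2+4u+3.

3+4u+u^2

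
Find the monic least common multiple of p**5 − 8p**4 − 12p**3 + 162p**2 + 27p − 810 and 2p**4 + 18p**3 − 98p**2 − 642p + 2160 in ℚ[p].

Euclidean algorithm in ℚ[p]:
  p**5 − 8p**4 − 12p**3 + 162p**2 + 27p − 810 = ((1/2)p − 17/2)(2p**4 + 18p**3 − 98p**2 − 642p + 2160) + (190p**3 − 350p**2 − 6510p + 17550)
  2p**4 + 18p**3 − 98p**2 − 642p + 2160 = ((1/95)p + 206/1805)(190p**3 − 350p**2 − 6510p + 17550) + ((3780/361)p**2 − (30240/361)p + 56700/361)
  190p**3 − 350p**2 − 6510p + 17550 = ((6859/378)p + 4693/42)((3780/361)p**2 − (30240/361)p + 56700/361) + (0)
Last nonzero remainder: (3780/361)p**2 − (30240/361)p + 56700/361. Dividing through by 3780/361 gives the monic gcd p**2 − 8p + 15.
Then lcm(f, g) = f·g / gcd(f, g); expanding and making the result monic gives the answer.

p**7 + 9p**6 − 76p**5 − 618p**4 + 1917p**3 + 11313p**2 − 11826p − 58320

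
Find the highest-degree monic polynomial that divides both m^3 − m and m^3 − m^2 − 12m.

m

By polynomial division,
  m^3 − m = (m^3 − m^2 − 12m) + (m^2 + 11m)
  m^3 − m^2 − 12m = (m − 12)(m^2 + 11m) + (120m)
  m^2 + 11m = ((1/120)m + 11/120)(120m) + (0)
Last nonzero remainder: 120m. Dividing through by 120 gives the monic gcd m.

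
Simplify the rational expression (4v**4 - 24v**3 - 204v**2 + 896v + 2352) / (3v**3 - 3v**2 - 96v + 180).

(4v**3 - 48v**2 + 84v + 392)/(3v**2 - 21v + 30)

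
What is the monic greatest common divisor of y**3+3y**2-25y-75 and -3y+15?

By polynomial division,
  y**3+3y**2-25y-75 = (-(1/3)y**2-(8/3)y-5)(-3y+15) + (0)
Last nonzero remainder: -3y+15. Dividing through by -3 gives the monic gcd y-5.

y-5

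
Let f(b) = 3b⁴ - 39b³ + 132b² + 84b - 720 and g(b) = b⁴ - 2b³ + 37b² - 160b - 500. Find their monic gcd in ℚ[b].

b² - 3b - 10

Repeated division with remainder:
  3b⁴ - 39b³ + 132b² + 84b - 720 = (3)(b⁴ - 2b³ + 37b² - 160b - 500) + (-33b³ + 21b² + 564b + 780)
  b⁴ - 2b³ + 37b² - 160b - 500 = (-(1/33)b + 5/121)(-33b³ + 21b² + 564b + 780) + ((6440/121)b² - (19320/121)b - 64400/121)
  -33b³ + 21b² + 564b + 780 = (-(3993/6440)b - 4719/3220)((6440/121)b² - (19320/121)b - 64400/121) + (0)
Last nonzero remainder: (6440/121)b² - (19320/121)b - 64400/121. Dividing through by 6440/121 gives the monic gcd b² - 3b - 10.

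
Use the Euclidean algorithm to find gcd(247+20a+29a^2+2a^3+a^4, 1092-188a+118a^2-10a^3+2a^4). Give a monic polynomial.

Repeated division with remainder:
  a^4+2a^3+29a^2+20a+247 = (1/2)(2a^4-10a^3+118a^2-188a+1092) + (7a^3-30a^2+114a-299)
  2a^4-10a^3+118a^2-188a+1092 = ((2/7)a-10/49)(7a^3-30a^2+114a-299) + ((3886/49)a^2-(3886/49)a+50518/49)
  7a^3-30a^2+114a-299 = ((343/3886)a-1127/3886)((3886/49)a^2-(3886/49)a+50518/49) + (0)
Last nonzero remainder: (3886/49)a^2-(3886/49)a+50518/49. Dividing through by 3886/49 gives the monic gcd a^2-a+13.

13-a+a^2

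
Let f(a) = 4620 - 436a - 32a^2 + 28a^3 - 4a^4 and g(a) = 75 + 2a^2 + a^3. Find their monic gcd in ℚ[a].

Apply the Euclidean algorithm:
  -4a^4 + 28a^3 - 32a^2 - 436a + 4620 = (-4a + 36)(a^3 + 2a^2 + 75) + (-104a^2 - 136a + 1920)
  a^3 + 2a^2 + 75 = (-(1/104)a - 9/1352)(-104a^2 - 136a + 1920) + ((2967/169)a + 14835/169)
  -104a^2 - 136a + 1920 = (-(17576/2967)a + 21632/989)((2967/169)a + 14835/169) + (0)
Last nonzero remainder: (2967/169)a + 14835/169. Dividing through by 2967/169 gives the monic gcd a + 5.

5 + a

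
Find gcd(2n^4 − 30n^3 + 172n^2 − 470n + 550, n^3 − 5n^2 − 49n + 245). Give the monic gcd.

Apply the Euclidean algorithm:
  2n^4 − 30n^3 + 172n^2 − 470n + 550 = (2n − 20)(n^3 − 5n^2 − 49n + 245) + (170n^2 − 1940n + 5450)
  n^3 − 5n^2 − 49n + 245 = ((1/170)n + 109/2890)(170n^2 − 1940n + 5450) + (−(2280/289)n + 11400/289)
  170n^2 − 1940n + 5450 = (−(4913/228)n + 31501/228)(−(2280/289)n + 11400/289) + (0)
Last nonzero remainder: −(2280/289)n + 11400/289. Dividing through by −2280/289 gives the monic gcd n − 5.

n − 5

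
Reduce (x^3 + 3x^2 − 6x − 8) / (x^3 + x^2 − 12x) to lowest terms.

(x^2 − x − 2)/(x^2 − 3x)

Euclidean algorithm in ℚ[x]:
  x^3 + 3x^2 − 6x − 8 = (x^3 + x^2 − 12x) + (2x^2 + 6x − 8)
  x^3 + x^2 − 12x = ((1/2)x − 1)(2x^2 + 6x − 8) + (−2x − 8)
  2x^2 + 6x − 8 = (−x + 1)(−2x − 8) + (0)
Last nonzero remainder: −2x − 8. Dividing through by −2 gives the monic gcd x + 4.
Cancel x + 4 from numerator and denominator to get the reduced form.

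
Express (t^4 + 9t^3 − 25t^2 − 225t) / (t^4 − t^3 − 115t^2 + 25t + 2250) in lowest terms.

(t)/(t − 10)

Apply the Euclidean algorithm:
  t^4 + 9t^3 − 25t^2 − 225t = (t^4 − t^3 − 115t^2 + 25t + 2250) + (10t^3 + 90t^2 − 250t − 2250)
  t^4 − t^3 − 115t^2 + 25t + 2250 = ((1/10)t − 1)(10t^3 + 90t^2 − 250t − 2250) + (0)
Last nonzero remainder: 10t^3 + 90t^2 − 250t − 2250. Dividing through by 10 gives the monic gcd t^3 + 9t^2 − 25t − 225.
Cancel t^3 + 9t^2 − 25t − 225 from numerator and denominator to get the reduced form.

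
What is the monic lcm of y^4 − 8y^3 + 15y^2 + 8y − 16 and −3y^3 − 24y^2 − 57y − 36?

y^6 − y^5 − 29y^4 + 17y^3 + 220y^2 − 16y − 192

Repeated division with remainder:
  y^4 − 8y^3 + 15y^2 + 8y − 16 = (−(1/3)y + 16/3)(−3y^3 − 24y^2 − 57y − 36) + (124y^2 + 300y + 176)
  −3y^3 − 24y^2 − 57y − 36 = (−(3/124)y − 519/3844)(124y^2 + 300y + 176) + (−(11760/961)y − 11760/961)
  124y^2 + 300y + 176 = (−(29791/2940)y − 10571/735)(−(11760/961)y − 11760/961) + (0)
Last nonzero remainder: −(11760/961)y − 11760/961. Dividing through by −11760/961 gives the monic gcd y + 1.
Then lcm(f, g) = f·g / gcd(f, g); expanding and making the result monic gives the answer.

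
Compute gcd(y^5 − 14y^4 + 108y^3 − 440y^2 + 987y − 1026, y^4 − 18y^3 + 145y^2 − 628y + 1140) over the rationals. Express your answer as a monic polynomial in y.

y^2 − 7y + 38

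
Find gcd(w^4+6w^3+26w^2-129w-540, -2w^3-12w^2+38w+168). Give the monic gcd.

w^2-w-12

Apply the Euclidean algorithm:
  w^4+6w^3+26w^2-129w-540 = (-(1/2)w)(-2w^3-12w^2+38w+168) + (45w^2-45w-540)
  -2w^3-12w^2+38w+168 = (-(2/45)w-14/45)(45w^2-45w-540) + (0)
Last nonzero remainder: 45w^2-45w-540. Dividing through by 45 gives the monic gcd w^2-w-12.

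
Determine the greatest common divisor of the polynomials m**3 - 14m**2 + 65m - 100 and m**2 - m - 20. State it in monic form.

m - 5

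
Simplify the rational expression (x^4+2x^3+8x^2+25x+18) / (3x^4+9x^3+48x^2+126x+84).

(x^2−x+9)/(3x^2+42)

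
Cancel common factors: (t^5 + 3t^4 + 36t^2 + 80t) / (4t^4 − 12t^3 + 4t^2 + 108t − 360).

Repeated division with remainder:
  t^5 + 3t^4 + 36t^2 + 80t = ((1/4)t + 3/2)(4t^4 − 12t^3 + 4t^2 + 108t − 360) + (17t^3 + 3t^2 + 8t + 540)
  4t^4 − 12t^3 + 4t^2 + 108t − 360 = ((4/17)t − 216/289)(17t^3 + 3t^2 + 8t + 540) + ((1260/289)t^2 − (3780/289)t + 12600/289)
  17t^3 + 3t^2 + 8t + 540 = ((4913/1260)t + 867/70)((1260/289)t^2 − (3780/289)t + 12600/289) + (0)
Last nonzero remainder: (1260/289)t^2 − (3780/289)t + 12600/289. Dividing through by 1260/289 gives the monic gcd t^2 − 3t + 10.
Cancel t^2 − 3t + 10 from numerator and denominator to get the reduced form.

(t^3 + 6t^2 + 8t)/(4t^2 − 36)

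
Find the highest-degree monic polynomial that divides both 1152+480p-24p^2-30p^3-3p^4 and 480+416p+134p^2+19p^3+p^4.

Apply the Euclidean algorithm:
  -3p^4-30p^3-24p^2+480p+1152 = (-3)(p^4+19p^3+134p^2+416p+480) + (27p^3+378p^2+1728p+2592)
  p^4+19p^3+134p^2+416p+480 = ((1/27)p+5/27)(27p^3+378p^2+1728p+2592) + (0)
Last nonzero remainder: 27p^3+378p^2+1728p+2592. Dividing through by 27 gives the monic gcd p^3+14p^2+64p+96.

96+64p+14p^2+p^3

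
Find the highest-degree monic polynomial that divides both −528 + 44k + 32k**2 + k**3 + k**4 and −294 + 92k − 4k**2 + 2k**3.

By polynomial division,
  k**4 + k**3 + 32k**2 + 44k − 528 = ((1/2)k + 3/2)(2k**3 − 4k**2 + 92k − 294) + (−8k**2 + 53k − 87)
  2k**3 − 4k**2 + 92k − 294 = (−(1/4)k − 37/32)(−8k**2 + 53k − 87) + ((4209/32)k − 12627/32)
  −8k**2 + 53k − 87 = (−(256/4209)k + 928/4209)((4209/32)k − 12627/32) + (0)
Last nonzero remainder: (4209/32)k − 12627/32. Dividing through by 4209/32 gives the monic gcd k − 3.

−3 + k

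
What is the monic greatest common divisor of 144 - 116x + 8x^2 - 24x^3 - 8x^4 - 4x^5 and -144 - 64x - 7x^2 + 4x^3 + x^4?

Euclidean algorithm in ℚ[x]:
  -4x^5 - 8x^4 - 24x^3 + 8x^2 - 116x + 144 = (-4x + 8)(x^4 + 4x^3 - 7x^2 - 64x - 144) + (-84x^3 - 192x^2 - 180x + 1296)
  x^4 + 4x^3 - 7x^2 - 64x - 144 = (-(1/84)x - 1/49)(-84x^3 - 192x^2 - 180x + 1296) + (-(640/49)x^2 - (2560/49)x - 5760/49)
  -84x^3 - 192x^2 - 180x + 1296 = ((1029/160)x - 441/40)(-(640/49)x^2 - (2560/49)x - 5760/49) + (0)
Last nonzero remainder: -(640/49)x^2 - (2560/49)x - 5760/49. Dividing through by -640/49 gives the monic gcd x^2 + 4x + 9.

9 + 4x + x^2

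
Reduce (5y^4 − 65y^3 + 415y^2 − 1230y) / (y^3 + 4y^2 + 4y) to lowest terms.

Euclidean algorithm in ℚ[y]:
  5y^4 − 65y^3 + 415y^2 − 1230y = (5y − 85)(y^3 + 4y^2 + 4y) + (735y^2 − 890y)
  y^3 + 4y^2 + 4y = ((1/735)y + 766/108045)(735y^2 − 890y) + ((222784/21609)y)
  735y^2 − 890y = ((15882615/222784)y − 9616005/111392)((222784/21609)y) + (0)
Last nonzero remainder: (222784/21609)y. Dividing through by 222784/21609 gives the monic gcd y.
Cancel y from numerator and denominator to get the reduced form.

(5y^3 − 65y^2 + 415y − 1230)/(y^2 + 4y + 4)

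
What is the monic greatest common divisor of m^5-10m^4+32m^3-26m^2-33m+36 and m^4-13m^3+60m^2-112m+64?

m^2-5m+4

Euclidean algorithm in ℚ[m]:
  m^5-10m^4+32m^3-26m^2-33m+36 = (m+3)(m^4-13m^3+60m^2-112m+64) + (11m^3-94m^2+239m-156)
  m^4-13m^3+60m^2-112m+64 = ((1/11)m-49/121)(11m^3-94m^2+239m-156) + ((25/121)m^2-(125/121)m+100/121)
  11m^3-94m^2+239m-156 = ((1331/25)m-4719/25)((25/121)m^2-(125/121)m+100/121) + (0)
Last nonzero remainder: (25/121)m^2-(125/121)m+100/121. Dividing through by 25/121 gives the monic gcd m^2-5m+4.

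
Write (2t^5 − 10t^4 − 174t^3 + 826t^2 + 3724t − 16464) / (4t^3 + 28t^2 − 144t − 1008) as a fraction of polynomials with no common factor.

Repeated division with remainder:
  2t^5 − 10t^4 − 174t^3 + 826t^2 + 3724t − 16464 = ((1/2)t^2 − 6t + 33/2)(4t^3 + 28t^2 − 144t − 1008) + (4t^2 + 52t + 168)
  4t^3 + 28t^2 − 144t − 1008 = (t − 6)(4t^2 + 52t + 168) + (0)
Last nonzero remainder: 4t^2 + 52t + 168. Dividing through by 4 gives the monic gcd t^2 + 13t + 42.
Cancel t^2 + 13t + 42 from numerator and denominator to get the reduced form.

(t^3 − 18t^2 + 105t − 196)/(2t − 12)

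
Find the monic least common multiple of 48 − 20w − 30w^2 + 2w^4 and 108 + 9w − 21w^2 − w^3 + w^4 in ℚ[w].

−216 + 90w + 159w^2 − 10w^3 − 24w^4 + w^6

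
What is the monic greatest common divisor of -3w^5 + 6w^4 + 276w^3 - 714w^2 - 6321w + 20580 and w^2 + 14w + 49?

w^2 + 14w + 49

By polynomial division,
  -3w^5 + 6w^4 + 276w^3 - 714w^2 - 6321w + 20580 = (-3w^3 + 48w^2 - 249w + 420)(w^2 + 14w + 49) + (0)
The last nonzero remainder w^2 + 14w + 49 is already monic.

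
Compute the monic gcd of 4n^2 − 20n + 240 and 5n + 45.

1

By polynomial division,
  4n^2 − 20n + 240 = ((4/5)n − 56/5)(5n + 45) + (744)
  5n + 45 = ((5/744)n + 15/248)(744) + (0)
The last nonzero remainder is the constant 744, so the polynomials are coprime and gcd = 1.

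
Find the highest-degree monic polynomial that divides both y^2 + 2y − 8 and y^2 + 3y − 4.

y + 4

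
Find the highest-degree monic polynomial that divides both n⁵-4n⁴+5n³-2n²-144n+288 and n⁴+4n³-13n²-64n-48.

Euclidean algorithm in ℚ[n]:
  n⁵-4n⁴+5n³-2n²-144n+288 = (n-8)(n⁴+4n³-13n²-64n-48) + (50n³-42n²-608n-96)
  n⁴+4n³-13n²-64n-48 = ((1/50)n+121/1250)(50n³-42n²-608n-96) + ((2016/625)n²-(2016/625)n-24192/625)
  50n³-42n²-608n-96 = ((15625/1008)n+625/252)((2016/625)n²-(2016/625)n-24192/625) + (0)
Last nonzero remainder: (2016/625)n²-(2016/625)n-24192/625. Dividing through by 2016/625 gives the monic gcd n²-n-12.

n²-n-12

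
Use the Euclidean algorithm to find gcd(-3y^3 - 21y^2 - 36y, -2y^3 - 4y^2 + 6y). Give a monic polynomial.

y^2 + 3y

By polynomial division,
  -3y^3 - 21y^2 - 36y = (3/2)(-2y^3 - 4y^2 + 6y) + (-15y^2 - 45y)
  -2y^3 - 4y^2 + 6y = ((2/15)y - 2/15)(-15y^2 - 45y) + (0)
Last nonzero remainder: -15y^2 - 45y. Dividing through by -15 gives the monic gcd y^2 + 3y.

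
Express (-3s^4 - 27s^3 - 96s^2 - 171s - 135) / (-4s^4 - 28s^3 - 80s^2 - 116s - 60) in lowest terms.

Repeated division with remainder:
  -3s^4 - 27s^3 - 96s^2 - 171s - 135 = (3/4)(-4s^4 - 28s^3 - 80s^2 - 116s - 60) + (-6s^3 - 36s^2 - 84s - 90)
  -4s^4 - 28s^3 - 80s^2 - 116s - 60 = ((2/3)s + 2/3)(-6s^3 - 36s^2 - 84s - 90) + (0)
Last nonzero remainder: -6s^3 - 36s^2 - 84s - 90. Dividing through by -6 gives the monic gcd s^3 + 6s^2 + 14s + 15.
Cancel s^3 + 6s^2 + 14s + 15 from numerator and denominator to get the reduced form.

(3s + 9)/(4s + 4)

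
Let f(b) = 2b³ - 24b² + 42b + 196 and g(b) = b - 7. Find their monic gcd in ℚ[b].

b - 7

Euclidean algorithm in ℚ[b]:
  2b³ - 24b² + 42b + 196 = (2b² - 10b - 28)(b - 7) + (0)
The last nonzero remainder b - 7 is already monic.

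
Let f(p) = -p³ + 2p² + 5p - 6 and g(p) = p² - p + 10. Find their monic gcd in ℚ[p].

1

Euclidean algorithm in ℚ[p]:
  -p³ + 2p² + 5p - 6 = (-p + 1)(p² - p + 10) + (16p - 16)
  p² - p + 10 = ((1/16)p)(16p - 16) + (10)
  16p - 16 = ((8/5)p - 8/5)(10) + (0)
The last nonzero remainder is the constant 10, so the polynomials are coprime and gcd = 1.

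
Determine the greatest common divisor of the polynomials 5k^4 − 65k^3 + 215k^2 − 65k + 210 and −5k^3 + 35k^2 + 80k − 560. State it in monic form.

Repeated division with remainder:
  5k^4 − 65k^3 + 215k^2 − 65k + 210 = (−k + 6)(−5k^3 + 35k^2 + 80k − 560) + (85k^2 − 1105k + 3570)
  −5k^3 + 35k^2 + 80k − 560 = (−(1/17)k − 6/17)(85k^2 − 1105k + 3570) + (−100k + 700)
  85k^2 − 1105k + 3570 = (−(17/20)k + 51/10)(−100k + 700) + (0)
Last nonzero remainder: −100k + 700. Dividing through by −100 gives the monic gcd k − 7.

k − 7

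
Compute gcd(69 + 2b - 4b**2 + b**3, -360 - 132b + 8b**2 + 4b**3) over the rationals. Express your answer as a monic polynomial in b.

3 + b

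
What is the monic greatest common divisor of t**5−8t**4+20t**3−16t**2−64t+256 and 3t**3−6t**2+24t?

t**2−2t+8

By polynomial division,
  t**5−8t**4+20t**3−16t**2−64t+256 = ((1/3)t**2−2t)(3t**3−6t**2+24t) + (32t**2−64t+256)
  3t**3−6t**2+24t = ((3/32)t)(32t**2−64t+256) + (0)
Last nonzero remainder: 32t**2−64t+256. Dividing through by 32 gives the monic gcd t**2−2t+8.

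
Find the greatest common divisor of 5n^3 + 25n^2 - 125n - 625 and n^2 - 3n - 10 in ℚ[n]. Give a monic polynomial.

Repeated division with remainder:
  5n^3 + 25n^2 - 125n - 625 = (5n + 40)(n^2 - 3n - 10) + (45n - 225)
  n^2 - 3n - 10 = ((1/45)n + 2/45)(45n - 225) + (0)
Last nonzero remainder: 45n - 225. Dividing through by 45 gives the monic gcd n - 5.

n - 5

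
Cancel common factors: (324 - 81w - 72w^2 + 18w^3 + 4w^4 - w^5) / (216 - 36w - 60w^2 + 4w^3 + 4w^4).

(-12 + 7w - w^2)/(-8 + 4w)

Euclidean algorithm in ℚ[w]:
  -w^5 + 4w^4 + 18w^3 - 72w^2 - 81w + 324 = (-(1/4)w + 5/4)(4w^4 + 4w^3 - 60w^2 - 36w + 216) + (-2w^3 - 6w^2 + 18w + 54)
  4w^4 + 4w^3 - 60w^2 - 36w + 216 = (-2w + 4)(-2w^3 - 6w^2 + 18w + 54) + (0)
Last nonzero remainder: -2w^3 - 6w^2 + 18w + 54. Dividing through by -2 gives the monic gcd w^3 + 3w^2 - 9w - 27.
Cancel w^3 + 3w^2 - 9w - 27 from numerator and denominator to get the reduced form.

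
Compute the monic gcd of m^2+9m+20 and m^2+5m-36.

1

Euclidean algorithm in ℚ[m]:
  m^2+9m+20 = (m^2+5m-36) + (4m+56)
  m^2+5m-36 = ((1/4)m-9/4)(4m+56) + (90)
  4m+56 = ((2/45)m+28/45)(90) + (0)
The last nonzero remainder is the constant 90, so the polynomials are coprime and gcd = 1.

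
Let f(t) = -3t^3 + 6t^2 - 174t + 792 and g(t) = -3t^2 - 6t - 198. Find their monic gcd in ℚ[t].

t^2 + 2t + 66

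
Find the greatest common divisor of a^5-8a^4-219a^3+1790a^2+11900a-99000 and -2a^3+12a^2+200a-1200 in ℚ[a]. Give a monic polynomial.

Repeated division with remainder:
  a^5-8a^4-219a^3+1790a^2+11900a-99000 = (-(1/2)a^2+a+131/2)(-2a^3+12a^2+200a-1200) + (204a^2-20400)
  -2a^3+12a^2+200a-1200 = (-(1/102)a+1/17)(204a^2-20400) + (0)
Last nonzero remainder: 204a^2-20400. Dividing through by 204 gives the monic gcd a^2-100.

a^2-100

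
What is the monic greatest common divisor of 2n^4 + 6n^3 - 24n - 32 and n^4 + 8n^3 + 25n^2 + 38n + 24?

n^3 + 5n^2 + 10n + 8

By polynomial division,
  2n^4 + 6n^3 - 24n - 32 = (2)(n^4 + 8n^3 + 25n^2 + 38n + 24) + (-10n^3 - 50n^2 - 100n - 80)
  n^4 + 8n^3 + 25n^2 + 38n + 24 = (-(1/10)n - 3/10)(-10n^3 - 50n^2 - 100n - 80) + (0)
Last nonzero remainder: -10n^3 - 50n^2 - 100n - 80. Dividing through by -10 gives the monic gcd n^3 + 5n^2 + 10n + 8.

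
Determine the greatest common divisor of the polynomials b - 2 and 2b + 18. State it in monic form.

1

Repeated division with remainder:
  b - 2 = (1/2)(2b + 18) + (-11)
  2b + 18 = (-(2/11)b - 18/11)(-11) + (0)
The last nonzero remainder is the constant -11, so the polynomials are coprime and gcd = 1.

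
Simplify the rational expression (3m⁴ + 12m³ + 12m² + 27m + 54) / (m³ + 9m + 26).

(3m³ + 6m² + 27)/(m² - 2m + 13)

Apply the Euclidean algorithm:
  3m⁴ + 12m³ + 12m² + 27m + 54 = (3m + 12)(m³ + 9m + 26) + (-15m² - 159m - 258)
  m³ + 9m + 26 = (-(1/15)m + 53/75)(-15m² - 159m - 258) + ((2604/25)m + 5208/25)
  -15m² - 159m - 258 = (-(125/868)m - 1075/868)((2604/25)m + 5208/25) + (0)
Last nonzero remainder: (2604/25)m + 5208/25. Dividing through by 2604/25 gives the monic gcd m + 2.
Cancel m + 2 from numerator and denominator to get the reduced form.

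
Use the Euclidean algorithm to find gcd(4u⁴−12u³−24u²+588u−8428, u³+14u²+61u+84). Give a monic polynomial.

u+7

Euclidean algorithm in ℚ[u]:
  4u⁴−12u³−24u²+588u−8428 = (4u−68)(u³+14u²+61u+84) + (684u²+4400u−2716)
  u³+14u²+61u+84 = ((1/684)u+647/58482)(684u²+4400u−2716) + ((476410/29241)u+3334870/29241)
  684u²+4400u−2716 = ((10000422/238205)u−5672754/238205)((476410/29241)u+3334870/29241) + (0)
Last nonzero remainder: (476410/29241)u+3334870/29241. Dividing through by 476410/29241 gives the monic gcd u+7.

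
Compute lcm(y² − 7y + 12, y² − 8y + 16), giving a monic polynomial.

Apply the Euclidean algorithm:
  y² − 7y + 12 = (y² − 8y + 16) + (y − 4)
  y² − 8y + 16 = (y − 4)(y − 4) + (0)
The last nonzero remainder y − 4 is already monic.
Then lcm(f, g) = f·g / gcd(f, g); expanding and making the result monic gives the answer.

y³ − 11y² + 40y − 48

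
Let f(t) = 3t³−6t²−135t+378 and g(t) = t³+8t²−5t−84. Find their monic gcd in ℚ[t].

t²+4t−21

Repeated division with remainder:
  3t³−6t²−135t+378 = (3)(t³+8t²−5t−84) + (−30t²−120t+630)
  t³+8t²−5t−84 = (−(1/30)t−2/15)(−30t²−120t+630) + (0)
Last nonzero remainder: −30t²−120t+630. Dividing through by −30 gives the monic gcd t²+4t−21.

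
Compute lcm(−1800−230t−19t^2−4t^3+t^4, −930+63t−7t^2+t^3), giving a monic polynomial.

−167400−26790t−4257t^2−659t^3+62t^4−t^5+t^6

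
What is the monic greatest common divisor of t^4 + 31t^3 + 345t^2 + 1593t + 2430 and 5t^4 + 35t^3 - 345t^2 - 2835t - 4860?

t^2 + 12t + 27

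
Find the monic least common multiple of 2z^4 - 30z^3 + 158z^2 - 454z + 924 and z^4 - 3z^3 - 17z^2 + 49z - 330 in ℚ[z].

z^5 - 10z^4 + 4z^3 + 168z^2 - 673z + 2310

Apply the Euclidean algorithm:
  2z^4 - 30z^3 + 158z^2 - 454z + 924 = (2)(z^4 - 3z^3 - 17z^2 + 49z - 330) + (-24z^3 + 192z^2 - 552z + 1584)
  z^4 - 3z^3 - 17z^2 + 49z - 330 = (-(1/24)z - 5/24)(-24z^3 + 192z^2 - 552z + 1584) + (0)
Last nonzero remainder: -24z^3 + 192z^2 - 552z + 1584. Dividing through by -24 gives the monic gcd z^3 - 8z^2 + 23z - 66.
Then lcm(f, g) = f·g / gcd(f, g); expanding and making the result monic gives the answer.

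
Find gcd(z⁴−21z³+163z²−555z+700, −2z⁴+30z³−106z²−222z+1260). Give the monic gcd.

z²−12z+35

By polynomial division,
  z⁴−21z³+163z²−555z+700 = (−1/2)(−2z⁴+30z³−106z²−222z+1260) + (−6z³+110z²−666z+1330)
  −2z⁴+30z³−106z²−222z+1260 = ((1/3)z+10/9)(−6z³+110z²−666z+1330) + (−(56/9)z²+(224/3)z−1960/9)
  −6z³+110z²−666z+1330 = ((27/28)z−171/28)(−(56/9)z²+(224/3)z−1960/9) + (0)
Last nonzero remainder: −(56/9)z²+(224/3)z−1960/9. Dividing through by −56/9 gives the monic gcd z²−12z+35.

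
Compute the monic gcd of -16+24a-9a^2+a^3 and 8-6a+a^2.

By polynomial division,
  a^3-9a^2+24a-16 = (a-3)(a^2-6a+8) + (-2a+8)
  a^2-6a+8 = (-(1/2)a+1)(-2a+8) + (0)
Last nonzero remainder: -2a+8. Dividing through by -2 gives the monic gcd a-4.

-4+a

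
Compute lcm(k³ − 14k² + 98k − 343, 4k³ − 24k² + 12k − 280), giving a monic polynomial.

Repeated division with remainder:
  k³ − 14k² + 98k − 343 = (1/4)(4k³ − 24k² + 12k − 280) + (−8k² + 95k − 273)
  4k³ − 24k² + 12k − 280 = (−(1/2)k − 47/16)(−8k² + 95k − 273) + ((2473/16)k − 17311/16)
  −8k² + 95k − 273 = (−(128/2473)k + 624/2473)((2473/16)k − 17311/16) + (0)
Last nonzero remainder: (2473/16)k − 17311/16. Dividing through by 2473/16 gives the monic gcd k − 7.
Then lcm(f, g) = f·g / gcd(f, g); expanding and making the result monic gives the answer.

k⁵ − 13k⁴ + 94k³ − 385k² + 637k − 3430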